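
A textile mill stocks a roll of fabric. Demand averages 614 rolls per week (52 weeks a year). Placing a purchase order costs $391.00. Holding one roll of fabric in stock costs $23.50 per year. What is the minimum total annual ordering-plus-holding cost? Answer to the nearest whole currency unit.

Annual demand D = 614 × 52 = 31,928.
EOQ = √(2DS/H) = √(2 × 31,928 × 391 / 23.5) ≈ 1030.75.
At the optimum the two cost components are equal, so total cost = 2·(Q*/2)H = Q*·H.
Minimum total = √(2DSH) = √(2 × 31,928 × 391 × 23.5) ≈ 24222.734.

TC* ≈ $24,223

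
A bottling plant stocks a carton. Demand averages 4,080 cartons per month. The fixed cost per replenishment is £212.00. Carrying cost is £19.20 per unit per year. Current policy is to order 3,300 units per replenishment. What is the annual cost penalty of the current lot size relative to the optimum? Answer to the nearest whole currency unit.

Extra cost ≈ £14,861 per year

Annual demand D = 4,080 × 12 = 48,960.
EOQ = √(2DS/H) = √(2 × 48,960 × 212 / 19.2) ≈ 1039.81.
Cost at Q* = (D/Q*)S + (Q*/2)H = √(2DSH) ≈ £19,964.31.
Cost at Q = 3,300: (48,960/3,300)×212 + (3,300/2)×19.2 = £3,145.31 + £31,680.00 = £34,825.31.
Excess = £34,825.31 − £19,964.31 = £14,861.00.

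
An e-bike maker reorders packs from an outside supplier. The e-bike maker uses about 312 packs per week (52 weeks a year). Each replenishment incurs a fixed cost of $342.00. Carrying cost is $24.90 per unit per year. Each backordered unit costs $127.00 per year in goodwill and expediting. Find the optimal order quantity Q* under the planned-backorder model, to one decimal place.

Q* ≈ 730.1 packs

Annual demand D = 312 × 52 = 16,224.
With planned backorders, Q* = √(2DS/H) · √((H+B)/B).
√(2DS/H) = √(2 × 16,224 × 342 / 24.9) = 667.586.
√((H+B)/B) = √((24.9+127)/127) = 1.0936.
Q* ≈ 730.103.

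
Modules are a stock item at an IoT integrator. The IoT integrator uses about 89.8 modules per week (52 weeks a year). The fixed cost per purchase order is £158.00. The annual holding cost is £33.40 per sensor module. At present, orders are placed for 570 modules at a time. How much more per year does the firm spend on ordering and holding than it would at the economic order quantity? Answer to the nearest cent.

Extra cost ≈ £3,793.07 per year

Annual demand D = 89.8 × 52 = 4,669.6.
EOQ = √(2DS/H) = √(2 × 4,669.6 × 158 / 33.4) ≈ 210.19.
Cost at Q* = (D/Q*)S + (Q*/2)H = √(2DSH) ≈ £7,020.32.
Cost at Q = 570: (4,669.6/570)×158 + (570/2)×33.4 = £1,294.38 + £9,519.00 = £10,813.38.
Excess = £10,813.38 − £7,020.32 = £3,793.07.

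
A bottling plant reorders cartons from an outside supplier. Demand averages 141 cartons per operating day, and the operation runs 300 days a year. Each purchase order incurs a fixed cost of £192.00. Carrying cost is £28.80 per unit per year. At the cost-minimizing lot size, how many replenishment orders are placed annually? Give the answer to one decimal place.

N ≈ 56.3 orders per year

Annual demand D = 141 × 300 = 42,300.
Q* = √(2DS/H) = √(2 × 42,300 × 192 / 28.8) ≈ 751.00.
Orders per year = D / Q* = 42,300 / 751.00 ≈ 56.325.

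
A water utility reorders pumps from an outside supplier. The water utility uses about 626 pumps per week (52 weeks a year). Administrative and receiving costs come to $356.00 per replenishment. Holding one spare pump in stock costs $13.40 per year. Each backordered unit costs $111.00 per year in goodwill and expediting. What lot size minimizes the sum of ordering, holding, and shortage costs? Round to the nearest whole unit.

Q* ≈ 1,392 pumps

Annual demand D = 626 × 52 = 32,552.
With planned backorders, Q* = √(2DS/H) · √((H+B)/B).
√(2DS/H) = √(2 × 32,552 × 356 / 13.4) = 1315.153.
√((H+B)/B) = √((13.4+111)/111) = 1.0586.
Q* ≈ 1392.275.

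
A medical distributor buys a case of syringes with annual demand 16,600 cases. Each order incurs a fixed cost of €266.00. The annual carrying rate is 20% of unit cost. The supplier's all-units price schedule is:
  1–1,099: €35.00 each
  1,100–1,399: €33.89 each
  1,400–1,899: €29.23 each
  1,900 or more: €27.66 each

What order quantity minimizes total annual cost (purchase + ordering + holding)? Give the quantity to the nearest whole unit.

Holding cost per unit per year at price C is H = 0.20·C.
Evaluate total cost at each tier's feasible EOQ or, if the EOQ is below the tier, at the tier's minimum quantity.
Tier 1 (€35.00): EOQ = 1123.2 exceeds tier's upper bound 1099, so this tier is dominated.
EOQ at €33.89 = 1141.5 (feasible in tier 2): TC = 16,600×€33.89 + (16,600/1141.5)×266 + (1141.5/2)×0.20×€33.89 = €570,310.79.
EOQ at €29.23 = 1229.1 < 1400, so use break Q=1400: TC = 16,600×€29.23 + (16,600/1400.0)×266 + (1400.0/2)×0.20×€29.23 = €492,464.20.
EOQ at €27.66 = 1263.5 < 1900, so use break Q=1900: TC = 16,600×€27.66 + (16,600/1900.0)×266 + (1900.0/2)×0.20×€27.66 = €466,735.40.
Lowest total cost is €466,735.40 at Q = 1900.0.

Q* ≈ 1,900 cases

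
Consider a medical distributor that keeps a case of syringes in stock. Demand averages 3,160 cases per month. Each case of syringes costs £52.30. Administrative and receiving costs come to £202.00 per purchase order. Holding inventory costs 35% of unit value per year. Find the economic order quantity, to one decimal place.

Annual demand D = 3,160 × 12 = 37,920.
Holding cost H = 0.35 × £52.30 = £18.3050 per unit per year.
EOQ = √(2DS / H) = √(2 × 37,920 × 202 / 18.305).
= √(15,319,680 / 18.305) = √836,912.319 ≈ 914.829.

Q* ≈ 914.8 cases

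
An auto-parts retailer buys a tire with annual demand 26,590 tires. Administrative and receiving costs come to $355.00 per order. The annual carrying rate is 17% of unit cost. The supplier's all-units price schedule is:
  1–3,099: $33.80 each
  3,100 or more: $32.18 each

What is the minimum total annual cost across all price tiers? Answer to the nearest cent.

Holding cost per unit per year at price C is H = 0.17·C.
For each price level, check whether its EOQ is feasible; otherwise the best quantity at that price is the breakpoint.
EOQ at $33.80 = 1812.6 (feasible in tier 1): TC = 26,590×$33.80 + (26,590/1812.6)×355 + (1812.6/2)×0.17×$33.80 = $909,157.28.
EOQ at $32.18 = 1857.7 < 3100, so use break Q=3100: TC = 26,590×$32.18 + (26,590/3100.0)×355 + (3100.0/2)×0.17×$32.18 = $867,190.61.
Lowest total cost among the candidates is at Q = 3100.0.

TC* ≈ $867,190.61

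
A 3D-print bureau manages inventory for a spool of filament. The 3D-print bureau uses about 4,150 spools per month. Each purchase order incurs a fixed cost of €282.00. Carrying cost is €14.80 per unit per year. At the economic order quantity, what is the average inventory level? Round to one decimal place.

Average inventory ≈ 688.8 spools

Annual demand D = 4,150 × 12 = 49,800.
Q* = √(2DS/H) = √(2 × 49,800 × 282 / 14.8) ≈ 1377.60.
Average inventory = Q*/2 ≈ 1377.60 / 2 = 688.800.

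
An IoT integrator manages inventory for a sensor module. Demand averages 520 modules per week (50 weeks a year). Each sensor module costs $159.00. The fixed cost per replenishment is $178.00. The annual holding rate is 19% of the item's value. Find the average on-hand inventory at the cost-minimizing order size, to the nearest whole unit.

Annual demand D = 520 × 50 = 26,000.
Holding cost H = 0.19 × $159.00 = $30.2100 per unit per year.
EOQ = √(2DS/H) = √(2 × 26,000 × 178 / 30.21) ≈ 553.52.
Average inventory = Q*/2 ≈ 553.52 / 2 = 276.762.

Average inventory ≈ 277 modules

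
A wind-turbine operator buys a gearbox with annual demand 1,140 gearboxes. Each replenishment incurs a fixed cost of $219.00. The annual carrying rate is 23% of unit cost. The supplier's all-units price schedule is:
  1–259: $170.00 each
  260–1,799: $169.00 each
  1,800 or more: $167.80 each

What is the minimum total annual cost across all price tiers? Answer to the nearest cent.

TC* ≈ $198,218.53

Holding cost per unit per year at price C is H = 0.23·C.
Evaluate total cost at each tier's feasible EOQ or, if the EOQ is below the tier, at the tier's minimum quantity.
EOQ at $170.00 = 113.0 (feasible in tier 1): TC = 1,140×$170.00 + (1,140/113.0)×219 + (113.0/2)×0.23×$170.00 = $198,218.53.
EOQ at $169.00 = 113.3 < 260, so use break Q=260: TC = 1,140×$169.00 + (1,140/260.0)×219 + (260.0/2)×0.23×$169.00 = $198,673.33.
EOQ at $167.80 = 113.7 < 1800, so use break Q=1800: TC = 1,140×$167.80 + (1,140/1800.0)×219 + (1800.0/2)×0.23×$167.80 = $226,165.30.
Lowest total cost among the candidates is at Q = 113.0.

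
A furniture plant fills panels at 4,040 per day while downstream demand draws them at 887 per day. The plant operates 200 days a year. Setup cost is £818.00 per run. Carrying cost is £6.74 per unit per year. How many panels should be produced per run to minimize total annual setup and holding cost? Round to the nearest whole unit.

Q* ≈ 7,428 panels

Annual demand D = 887 × 200 = 177,400.
Production build-up factor (1 − d/p) = 1 − 887/4,040 = 0.7804.
Q* = √(2DS / (H(1 − d/p))) = √(2 × 177,400 × 818 / (6.74 × 0.7804)).
= √(290,226,400 / 5.2602) ≈ 7427.920.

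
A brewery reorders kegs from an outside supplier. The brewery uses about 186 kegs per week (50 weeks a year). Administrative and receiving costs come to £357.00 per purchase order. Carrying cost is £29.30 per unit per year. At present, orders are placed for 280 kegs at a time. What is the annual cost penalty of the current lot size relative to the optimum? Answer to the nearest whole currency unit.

Extra cost ≈ £2,011 per year

Annual demand D = 186 × 50 = 9,300.
EOQ = √(2DS/H) = √(2 × 9,300 × 357 / 29.3) ≈ 476.05.
Cost at Q* = (D/Q*)S + (Q*/2)H = √(2DSH) ≈ £13,948.40.
Cost at Q = 280: (9,300/280)×357 + (280/2)×29.3 = £11,857.50 + £4,102.00 = £15,959.50.
Excess = £15,959.50 − £13,948.40 = £2,011.10.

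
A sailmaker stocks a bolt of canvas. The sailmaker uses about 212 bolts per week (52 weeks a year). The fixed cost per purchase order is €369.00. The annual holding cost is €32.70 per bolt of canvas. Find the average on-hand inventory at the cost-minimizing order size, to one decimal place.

Annual demand D = 212 × 52 = 11,024.
Q* = √(2DS/H) = √(2 × 11,024 × 369 / 32.7) ≈ 498.80.
Average inventory = Q*/2 ≈ 498.80 / 2 = 249.399.

Average inventory ≈ 249.4 bolts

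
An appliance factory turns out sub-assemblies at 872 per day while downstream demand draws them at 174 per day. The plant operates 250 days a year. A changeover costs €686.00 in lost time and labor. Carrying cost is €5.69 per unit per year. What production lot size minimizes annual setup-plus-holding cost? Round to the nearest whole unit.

Annual demand D = 174 × 250 = 43,500.
Production build-up factor (1 − d/p) = 1 − 174/872 = 0.8005.
Q* = √(2DS / (H(1 − d/p))) = √(2 × 43,500 × 686 / (5.69 × 0.8005)).
= √(59,682,000 / 4.5546) ≈ 3619.896.

Q* ≈ 3,620 sub-assemblies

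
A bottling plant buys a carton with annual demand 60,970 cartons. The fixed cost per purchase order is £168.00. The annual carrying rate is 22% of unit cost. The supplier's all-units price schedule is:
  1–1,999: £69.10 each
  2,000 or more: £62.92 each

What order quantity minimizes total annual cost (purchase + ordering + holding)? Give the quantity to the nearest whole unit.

Q* ≈ 2,000 cartons

Holding cost per unit per year at price C is H = 0.22·C.
For each price level, check whether its EOQ is feasible; otherwise the best quantity at that price is the breakpoint.
EOQ at £69.10 = 1160.9 (feasible in tier 1): TC = 60,970×£69.10 + (60,970/1160.9)×168 + (1160.9/2)×0.22×£69.10 = £4,230,674.29.
EOQ at £62.92 = 1216.5 < 2000, so use break Q=2000: TC = 60,970×£62.92 + (60,970/2000.0)×168 + (2000.0/2)×0.22×£62.92 = £3,855,196.28.
Lowest total cost is £3,855,196.28 at Q = 2000.0.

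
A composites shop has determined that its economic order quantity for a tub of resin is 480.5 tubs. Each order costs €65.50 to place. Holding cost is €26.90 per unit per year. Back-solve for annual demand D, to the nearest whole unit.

D ≈ 47,410 tubs per year

The basic EOQ model gives Q* = √(2DS/H); rearrange for the unknown.
From Q* = √(2DS/H): D = Q*²H / (2S) = 480.5² × 26.9 / (2 × 65.5) = 47409.761.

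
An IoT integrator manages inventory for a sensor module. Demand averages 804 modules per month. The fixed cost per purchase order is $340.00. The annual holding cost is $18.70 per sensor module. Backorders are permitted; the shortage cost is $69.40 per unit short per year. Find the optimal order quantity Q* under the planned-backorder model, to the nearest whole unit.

Annual demand D = 804 × 12 = 9,648.
With planned backorders, Q* = √(2DS/H) · √((H+B)/B).
√(2DS/H) = √(2 × 9,648 × 340 / 18.7) = 592.314.
√((H+B)/B) = √((18.7+69.4)/69.4) = 1.1267.
Q* ≈ 667.361.

Q* ≈ 667 modules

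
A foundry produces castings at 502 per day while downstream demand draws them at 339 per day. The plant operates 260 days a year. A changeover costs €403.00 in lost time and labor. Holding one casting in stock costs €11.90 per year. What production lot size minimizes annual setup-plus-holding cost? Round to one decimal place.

Annual demand D = 339 × 260 = 88,140.
Production build-up factor (1 − d/p) = 1 − 339/502 = 0.3247.
Q* = √(2DS / (H(1 − d/p))) = √(2 × 88,140 × 403 / (11.9 × 0.3247)).
= √(71,040,840 / 3.8639) ≈ 4287.840.

Q* ≈ 4,287.8 castings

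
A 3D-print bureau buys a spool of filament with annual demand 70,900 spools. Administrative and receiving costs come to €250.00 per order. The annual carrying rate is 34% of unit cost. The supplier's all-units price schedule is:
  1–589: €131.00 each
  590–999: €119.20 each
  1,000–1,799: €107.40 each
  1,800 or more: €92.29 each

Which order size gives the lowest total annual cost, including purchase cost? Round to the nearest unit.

Q* ≈ 1,800 spools

Holding cost per unit per year at price C is H = 0.34·C.
Candidates are each tier's EOQ (if it falls in that tier) and each price-break quantity.
Tier 1 (€131.00): EOQ = 892.1 exceeds tier's upper bound 589, so this tier is dominated.
EOQ at €119.20 = 935.3 (feasible in tier 2): TC = 70,900×€119.20 + (70,900/935.3)×250 + (935.3/2)×0.34×€119.20 = €8,489,184.06.
EOQ at €107.40 = 985.3 < 1000, so use break Q=1000: TC = 70,900×€107.40 + (70,900/1000.0)×250 + (1000.0/2)×0.34×€107.40 = €7,650,643.00.
EOQ at €92.29 = 1062.9 < 1800, so use break Q=1800: TC = 70,900×€92.29 + (70,900/1800.0)×250 + (1800.0/2)×0.34×€92.29 = €6,581,448.96.
Lowest total cost is €6,581,448.96 at Q = 1800.0.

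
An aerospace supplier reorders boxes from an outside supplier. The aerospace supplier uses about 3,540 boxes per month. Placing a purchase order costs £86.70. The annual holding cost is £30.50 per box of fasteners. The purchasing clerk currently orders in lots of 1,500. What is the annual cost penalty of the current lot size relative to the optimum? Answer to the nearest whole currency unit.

Annual demand D = 3,540 × 12 = 42,480.
EOQ = √(2DS/H) = √(2 × 42,480 × 86.7 / 30.5) ≈ 491.44.
Cost at Q* = (D/Q*)S + (Q*/2)H = √(2DSH) ≈ £14,988.80.
Cost at Q = 1,500: (42,480/1,500)×86.7 + (1,500/2)×30.5 = £2,455.34 + £22,875.00 = £25,330.34.
Excess = £25,330.34 − £14,988.80 = £10,341.55.

Extra cost ≈ £10,342 per year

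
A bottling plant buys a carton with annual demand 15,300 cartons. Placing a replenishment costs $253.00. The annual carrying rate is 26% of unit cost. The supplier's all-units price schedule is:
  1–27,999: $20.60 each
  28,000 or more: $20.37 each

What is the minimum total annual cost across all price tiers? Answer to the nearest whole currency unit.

TC* ≈ $321,619

Holding cost per unit per year at price C is H = 0.26·C.
For each price level, check whether its EOQ is feasible; otherwise the best quantity at that price is the breakpoint.
EOQ at $20.60 = 1202.3 (feasible in tier 1): TC = 15,300×$20.60 + (15,300/1202.3)×253 + (1202.3/2)×0.26×$20.60 = $321,619.34.
EOQ at $20.37 = 1209.0 < 28000, so use break Q=28000: TC = 15,300×$20.37 + (15,300/28000.0)×253 + (28000.0/2)×0.26×$20.37 = $385,946.05.
Lowest total cost among the candidates is at Q = 1202.3.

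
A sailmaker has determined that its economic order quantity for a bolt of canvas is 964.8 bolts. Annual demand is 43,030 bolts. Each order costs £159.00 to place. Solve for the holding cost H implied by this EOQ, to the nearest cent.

H ≈ £14.70

The basic EOQ model gives Q* = √(2DS/H); rearrange for the unknown.
From Q* = √(2DS/H): H = 2DS / Q*² = 2 × 43,030 × 159 / 964.8² = 14.7002.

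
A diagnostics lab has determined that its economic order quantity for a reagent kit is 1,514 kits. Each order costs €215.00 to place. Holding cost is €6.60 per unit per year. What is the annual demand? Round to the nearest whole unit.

D ≈ 35,183 kits per year

Invert the EOQ relation Q*² = 2DS/H.
From Q* = √(2DS/H): D = Q*²H / (2S) = 1,514² × 6.6 / (2 × 215) = 35182.543.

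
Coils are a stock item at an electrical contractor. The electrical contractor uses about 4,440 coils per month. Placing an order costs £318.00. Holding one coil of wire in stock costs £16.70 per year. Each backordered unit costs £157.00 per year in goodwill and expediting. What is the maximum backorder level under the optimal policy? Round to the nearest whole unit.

Annual demand D = 4,440 × 12 = 53,280.
With planned backorders, Q* = √(2DS/H) · √((H+B)/B).
√(2DS/H) = √(2 × 53,280 × 318 / 16.7) = 1424.467.
√((H+B)/B) = √((16.7+157)/157) = 1.0518.
Q* ≈ 1498.313.
S* = Q* · H/(H+B) = 1498.313 × 16.7/173.7 ≈ 144.052.

S* ≈ 144 coils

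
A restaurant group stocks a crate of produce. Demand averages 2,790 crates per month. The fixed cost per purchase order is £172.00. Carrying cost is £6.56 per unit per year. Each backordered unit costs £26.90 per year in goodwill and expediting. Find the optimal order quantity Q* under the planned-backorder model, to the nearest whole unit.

Annual demand D = 2,790 × 12 = 33,480.
With planned backorders, Q* = √(2DS/H) · √((H+B)/B).
√(2DS/H) = √(2 × 33,480 × 172 / 6.56) = 1325.013.
√((H+B)/B) = √((6.56+26.9)/26.9) = 1.1153.
Q* ≈ 1477.770.

Q* ≈ 1,478 crates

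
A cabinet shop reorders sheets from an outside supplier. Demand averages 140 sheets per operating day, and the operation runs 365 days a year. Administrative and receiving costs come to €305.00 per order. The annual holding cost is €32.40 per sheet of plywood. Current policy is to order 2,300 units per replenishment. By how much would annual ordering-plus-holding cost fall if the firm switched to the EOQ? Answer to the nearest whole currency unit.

Annual demand D = 140 × 365 = 51,100.
EOQ = √(2DS/H) = √(2 × 51,100 × 305 / 32.4) ≈ 980.85.
Cost at Q* = (D/Q*)S + (Q*/2)H = √(2DSH) ≈ €31,779.56.
Cost at Q = 2,300: (51,100/2,300)×305 + (2,300/2)×32.4 = €6,776.30 + €37,260.00 = €44,036.30.
Excess = €44,036.30 − €31,779.56 = €12,256.74.

Extra cost ≈ €12,257 per year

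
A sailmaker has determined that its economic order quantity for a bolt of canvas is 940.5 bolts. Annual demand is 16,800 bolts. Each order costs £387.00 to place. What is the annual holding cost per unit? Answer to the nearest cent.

Squaring Q* = √(2DS/H) gives Q*² = 2DS/H.
From Q* = √(2DS/H): H = 2DS / Q*² = 2 × 16,800 × 387 / 940.5² = 14.7005.

H ≈ £14.70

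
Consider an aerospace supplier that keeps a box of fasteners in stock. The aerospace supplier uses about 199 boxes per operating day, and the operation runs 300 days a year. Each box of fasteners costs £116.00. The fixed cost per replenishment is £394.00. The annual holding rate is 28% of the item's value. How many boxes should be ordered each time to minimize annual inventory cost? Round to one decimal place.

Q* ≈ 1,203.5 boxes

Annual demand D = 199 × 300 = 59,700.
Holding cost H = 0.28 × £116.00 = £32.4800 per unit per year.
EOQ = √(2DS / H) = √(2 × 59,700 × 394 / 32.48).
= √(47,043,600 / 32.48) = √1,448,386.6995 ≈ 1203.489.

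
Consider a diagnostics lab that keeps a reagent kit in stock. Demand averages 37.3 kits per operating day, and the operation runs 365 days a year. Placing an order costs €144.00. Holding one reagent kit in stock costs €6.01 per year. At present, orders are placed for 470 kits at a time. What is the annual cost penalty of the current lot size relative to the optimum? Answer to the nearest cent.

Extra cost ≈ €729.21 per year

Annual demand D = 37.3 × 365 = 13,614.5.
EOQ = √(2DS/H) = √(2 × 13,614.5 × 144 / 6.01) ≈ 807.72.
Cost at Q* = (D/Q*)S + (Q*/2)H = √(2DSH) ≈ €4,854.39.
Cost at Q = 470: (13,614.5/470)×144 + (470/2)×6.01 = €4,171.25 + €1,412.35 = €5,583.60.
Excess = €5,583.60 − €4,854.39 = €729.21.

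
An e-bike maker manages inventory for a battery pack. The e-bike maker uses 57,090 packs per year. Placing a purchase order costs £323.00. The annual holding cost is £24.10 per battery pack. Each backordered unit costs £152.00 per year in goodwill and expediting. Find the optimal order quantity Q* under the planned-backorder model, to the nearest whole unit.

With planned backorders, Q* = √(2DS/H) · √((H+B)/B).
√(2DS/H) = √(2 × 57,090 × 323 / 24.1) = 1237.051.
√((H+B)/B) = √((24.1+152)/152) = 1.0764.
Q* ≈ 1331.514.

Q* ≈ 1,332 packs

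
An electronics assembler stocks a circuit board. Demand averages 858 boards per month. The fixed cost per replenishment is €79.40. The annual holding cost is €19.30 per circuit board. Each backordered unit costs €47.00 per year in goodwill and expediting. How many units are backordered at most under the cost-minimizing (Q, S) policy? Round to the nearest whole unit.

S* ≈ 101 boards

Annual demand D = 858 × 12 = 10,296.
With planned backorders, Q* = √(2DS/H) · √((H+B)/B).
√(2DS/H) = √(2 × 10,296 × 79.4 / 19.3) = 291.059.
√((H+B)/B) = √((19.3+47)/47) = 1.1877.
Q* ≈ 345.691.
S* = Q* · H/(H+B) = 345.691 × 19.3/66.3 ≈ 100.631.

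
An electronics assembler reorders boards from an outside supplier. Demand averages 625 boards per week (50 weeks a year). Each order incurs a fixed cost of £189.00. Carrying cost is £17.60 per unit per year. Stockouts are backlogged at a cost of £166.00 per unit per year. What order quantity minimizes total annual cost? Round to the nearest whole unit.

Annual demand D = 625 × 50 = 31,250.
With planned backorders, Q* = √(2DS/H) · √((H+B)/B).
√(2DS/H) = √(2 × 31,250 × 189 / 17.6) = 819.246.
√((H+B)/B) = √((17.6+166)/166) = 1.0517.
Q* ≈ 861.583.

Q* ≈ 862 boards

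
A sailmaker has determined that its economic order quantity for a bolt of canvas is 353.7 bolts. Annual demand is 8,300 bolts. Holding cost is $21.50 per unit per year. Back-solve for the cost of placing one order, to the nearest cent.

S ≈ $162.03

Squaring Q* = √(2DS/H) gives Q*² = 2DS/H.
From Q* = √(2DS/H): S = Q*²H / (2D) = 353.7² × 21.5 / (2 × 8,300) = 162.0319.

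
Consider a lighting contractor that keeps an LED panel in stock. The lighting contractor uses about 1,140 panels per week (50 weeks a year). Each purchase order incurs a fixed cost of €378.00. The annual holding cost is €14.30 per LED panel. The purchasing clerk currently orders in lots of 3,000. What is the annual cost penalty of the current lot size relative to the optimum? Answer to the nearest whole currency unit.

Annual demand D = 1,140 × 50 = 57,000.
EOQ = √(2DS/H) = √(2 × 57,000 × 378 / 14.3) ≈ 1735.92.
Cost at Q* = (D/Q*)S + (Q*/2)H = √(2DSH) ≈ €24,823.69.
Cost at Q = 3,000: (57,000/3,000)×378 + (3,000/2)×14.3 = €7,182.00 + €21,450.00 = €28,632.00.
Excess = €28,632.00 − €24,823.69 = €3,808.31.

Extra cost ≈ €3,808 per year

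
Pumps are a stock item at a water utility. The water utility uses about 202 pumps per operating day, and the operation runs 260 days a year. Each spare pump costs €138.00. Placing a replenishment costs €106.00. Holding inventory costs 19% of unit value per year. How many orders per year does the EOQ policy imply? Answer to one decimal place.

N ≈ 80.6 orders per year

Annual demand D = 202 × 260 = 52,520.
Holding cost H = 0.19 × €138.00 = €26.2200 per unit per year.
Q* = √(2DS/H) = √(2 × 52,520 × 106 / 26.22) ≈ 651.65.
Orders per year = D / Q* = 52,520 / 651.65 ≈ 80.595.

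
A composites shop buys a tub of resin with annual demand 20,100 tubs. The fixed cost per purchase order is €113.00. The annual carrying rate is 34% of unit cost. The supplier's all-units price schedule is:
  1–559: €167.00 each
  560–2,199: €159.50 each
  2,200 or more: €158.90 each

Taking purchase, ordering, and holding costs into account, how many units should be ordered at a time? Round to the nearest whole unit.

Q* ≈ 560 tubs

Holding cost per unit per year at price C is H = 0.34·C.
For each price level, check whether its EOQ is feasible; otherwise the best quantity at that price is the breakpoint.
EOQ at €167.00 = 282.8 (feasible in tier 1): TC = 20,100×€167.00 + (20,100/282.8)×113 + (282.8/2)×0.34×€167.00 = €3,372,760.16.
EOQ at €159.50 = 289.4 < 560, so use break Q=560: TC = 20,100×€159.50 + (20,100/560.0)×113 + (560.0/2)×0.34×€159.50 = €3,225,190.29.
EOQ at €158.90 = 290.0 < 2200, so use break Q=2200: TC = 20,100×€158.90 + (20,100/2200.0)×113 + (2200.0/2)×0.34×€158.90 = €3,254,351.01.
Lowest total cost is €3,225,190.29 at Q = 560.0.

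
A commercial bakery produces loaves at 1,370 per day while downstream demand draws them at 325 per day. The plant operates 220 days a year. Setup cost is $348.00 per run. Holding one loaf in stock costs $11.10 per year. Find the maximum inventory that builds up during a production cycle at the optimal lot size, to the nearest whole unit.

I_max ≈ 1,849 loaves

Annual demand D = 325 × 220 = 71,500.
Production build-up factor (1 − d/p) = 1 − 325/1,370 = 0.7628.
Q* = √(2DS / (H(1 − d/p))) = √(2 × 71,500 × 348 / (11.1 × 0.7628)).
= √(49,764,000 / 8.4668) ≈ 2424.367.
Maximum inventory = Q*(1 − d/p) = 2424.367 × 0.7628 ≈ 1849.243.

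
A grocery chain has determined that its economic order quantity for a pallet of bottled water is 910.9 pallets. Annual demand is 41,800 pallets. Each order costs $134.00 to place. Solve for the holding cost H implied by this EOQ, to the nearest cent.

Invert the EOQ relation Q*² = 2DS/H.
From Q* = √(2DS/H): H = 2DS / Q*² = 2 × 41,800 × 134 / 910.9² = 13.5011.

H ≈ $13.50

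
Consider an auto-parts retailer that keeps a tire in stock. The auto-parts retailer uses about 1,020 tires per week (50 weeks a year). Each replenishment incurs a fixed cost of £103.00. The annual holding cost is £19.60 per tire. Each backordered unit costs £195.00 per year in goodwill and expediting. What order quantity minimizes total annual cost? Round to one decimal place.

Annual demand D = 1,020 × 50 = 51,000.
With planned backorders, Q* = √(2DS/H) · √((H+B)/B).
√(2DS/H) = √(2 × 51,000 × 103 / 19.6) = 732.134.
√((H+B)/B) = √((19.6+195)/195) = 1.0491.
Q* ≈ 768.048.

Q* ≈ 768.0 tires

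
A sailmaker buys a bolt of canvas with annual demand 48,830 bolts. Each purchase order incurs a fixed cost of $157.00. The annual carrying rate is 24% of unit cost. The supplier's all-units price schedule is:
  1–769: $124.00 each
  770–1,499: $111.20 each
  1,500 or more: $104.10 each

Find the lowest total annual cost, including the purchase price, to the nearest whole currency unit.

TC* ≈ $5,107,052

Holding cost per unit per year at price C is H = 0.24·C.
For each price level, check whether its EOQ is feasible; otherwise the best quantity at that price is the breakpoint.
EOQ at $124.00 = 717.8 (feasible in tier 1): TC = 48,830×$124.00 + (48,830/717.8)×157 + (717.8/2)×0.24×$124.00 = $6,076,281.15.
EOQ at $111.20 = 758.0 < 770, so use break Q=770: TC = 48,830×$111.20 + (48,830/770.0)×157 + (770.0/2)×0.24×$111.20 = $5,450,127.13.
EOQ at $104.10 = 783.4 < 1500, so use break Q=1500: TC = 48,830×$104.10 + (48,830/1500.0)×157 + (1500.0/2)×0.24×$104.10 = $5,107,051.87.
Lowest total cost among the candidates is at Q = 1500.0.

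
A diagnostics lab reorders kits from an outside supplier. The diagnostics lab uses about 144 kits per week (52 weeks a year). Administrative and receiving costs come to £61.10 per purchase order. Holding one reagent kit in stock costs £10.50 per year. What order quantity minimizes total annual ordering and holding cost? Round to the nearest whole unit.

Q* ≈ 295 kits

Annual demand D = 144 × 52 = 7,488.
EOQ = √(2DS / H) = √(2 × 7,488 × 61.1 / 10.5).
= √(915,033.6 / 10.5) = √87,146.0571 ≈ 295.205.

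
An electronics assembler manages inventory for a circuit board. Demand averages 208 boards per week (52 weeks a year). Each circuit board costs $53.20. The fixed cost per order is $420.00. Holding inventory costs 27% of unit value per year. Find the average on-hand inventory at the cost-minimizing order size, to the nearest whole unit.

Average inventory ≈ 398 boards

Annual demand D = 208 × 52 = 10,816.
Holding cost H = 0.27 × $53.20 = $14.3640 per unit per year.
EOQ = √(2DS/H) = √(2 × 10,816 × 420 / 14.364) ≈ 795.31.
Average inventory = Q*/2 ≈ 795.31 / 2 = 397.654.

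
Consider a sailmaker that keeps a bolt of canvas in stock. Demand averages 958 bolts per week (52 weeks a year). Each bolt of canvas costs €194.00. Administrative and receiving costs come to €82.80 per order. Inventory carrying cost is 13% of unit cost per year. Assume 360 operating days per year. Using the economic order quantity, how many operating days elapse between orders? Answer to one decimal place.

T ≈ 4.1 days

Annual demand D = 958 × 52 = 49,816.
Holding cost H = 0.13 × €194.00 = €25.2200 per unit per year.
Q* = √(2DS/H) = √(2 × 49,816 × 82.8 / 25.22) ≈ 571.93.
Cycle time = Q*/D × 360 = 571.93 / 49,816 × 360 ≈ 4.133 days.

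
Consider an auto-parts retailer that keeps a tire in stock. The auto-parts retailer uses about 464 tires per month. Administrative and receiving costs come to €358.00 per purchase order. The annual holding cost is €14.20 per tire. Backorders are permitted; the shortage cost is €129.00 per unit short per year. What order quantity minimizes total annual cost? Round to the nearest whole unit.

Annual demand D = 464 × 12 = 5,568.
With planned backorders, Q* = √(2DS/H) · √((H+B)/B).
√(2DS/H) = √(2 × 5,568 × 358 / 14.2) = 529.861.
√((H+B)/B) = √((14.2+129)/129) = 1.0536.
Q* ≈ 558.263.

Q* ≈ 558 tires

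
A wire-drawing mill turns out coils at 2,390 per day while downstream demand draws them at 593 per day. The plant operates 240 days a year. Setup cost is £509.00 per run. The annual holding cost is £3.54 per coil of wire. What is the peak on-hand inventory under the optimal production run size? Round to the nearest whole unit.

I_max ≈ 5,547 coils

Annual demand D = 593 × 240 = 142,320.
Production build-up factor (1 − d/p) = 1 − 593/2,390 = 0.7519.
Q* = √(2DS / (H(1 − d/p))) = √(2 × 142,320 × 509 / (3.54 × 0.7519)).
= √(144,881,760 / 2.6617) ≈ 7377.855.
Maximum inventory = Q*(1 − d/p) = 7377.855 × 0.7519 ≈ 5547.283.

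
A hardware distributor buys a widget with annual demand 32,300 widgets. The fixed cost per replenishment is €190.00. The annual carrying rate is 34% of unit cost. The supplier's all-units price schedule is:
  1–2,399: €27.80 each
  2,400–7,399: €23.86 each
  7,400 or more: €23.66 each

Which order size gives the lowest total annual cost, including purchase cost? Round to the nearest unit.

Holding cost per unit per year at price C is H = 0.34·C.
For each price level, check whether its EOQ is feasible; otherwise the best quantity at that price is the breakpoint.
EOQ at €27.80 = 1139.5 (feasible in tier 1): TC = 32,300×€27.80 + (32,300/1139.5)×190 + (1139.5/2)×0.34×€27.80 = €908,710.97.
EOQ at €23.86 = 1230.0 < 2400, so use break Q=2400: TC = 32,300×€23.86 + (32,300/2400.0)×190 + (2400.0/2)×0.34×€23.86 = €782,969.96.
EOQ at €23.66 = 1235.2 < 7400, so use break Q=7400: TC = 32,300×€23.66 + (32,300/7400.0)×190 + (7400.0/2)×0.34×€23.66 = €794,811.60.
Lowest total cost is €782,969.96 at Q = 2400.0.

Q* ≈ 2,400 widgets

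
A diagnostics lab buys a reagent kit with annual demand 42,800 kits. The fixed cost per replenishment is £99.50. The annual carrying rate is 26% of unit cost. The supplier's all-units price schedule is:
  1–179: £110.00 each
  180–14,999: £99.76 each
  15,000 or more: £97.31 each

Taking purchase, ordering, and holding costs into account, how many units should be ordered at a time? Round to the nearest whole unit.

Holding cost per unit per year at price C is H = 0.26·C.
Evaluate total cost at each tier's feasible EOQ or, if the EOQ is below the tier, at the tier's minimum quantity.
Tier 1 (£110.00): EOQ = 545.7 exceeds tier's upper bound 179, so this tier is dominated.
EOQ at £99.76 = 573.0 (feasible in tier 2): TC = 42,800×£99.76 + (42,800/573.0)×99.5 + (573.0/2)×0.26×£99.76 = £4,284,591.23.
EOQ at £97.31 = 580.2 < 15000, so use break Q=15000: TC = 42,800×£97.31 + (42,800/15000.0)×99.5 + (15000.0/2)×0.26×£97.31 = £4,354,906.41.
Lowest total cost is £4,284,591.23 at Q = 573.0.

Q* ≈ 573 kits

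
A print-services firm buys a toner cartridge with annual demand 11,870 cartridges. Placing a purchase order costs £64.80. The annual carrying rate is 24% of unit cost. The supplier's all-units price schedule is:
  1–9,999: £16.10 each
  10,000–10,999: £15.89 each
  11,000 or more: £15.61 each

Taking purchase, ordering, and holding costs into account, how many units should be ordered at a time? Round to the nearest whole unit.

Holding cost per unit per year at price C is H = 0.24·C.
Evaluate total cost at each tier's feasible EOQ or, if the EOQ is below the tier, at the tier's minimum quantity.
EOQ at £16.10 = 631.0 (feasible in tier 1): TC = 11,870×£16.10 + (11,870/631.0)×64.8 + (631.0/2)×0.24×£16.10 = £193,545.07.
EOQ at £15.89 = 635.1 < 10000, so use break Q=10000: TC = 11,870×£15.89 + (11,870/10000.0)×64.8 + (10000.0/2)×0.24×£15.89 = £207,759.22.
EOQ at £15.61 = 640.8 < 11000, so use break Q=11000: TC = 11,870×£15.61 + (11,870/11000.0)×64.8 + (11000.0/2)×0.24×£15.61 = £205,965.83.
Lowest total cost is £193,545.07 at Q = 631.0.

Q* ≈ 631 cartridges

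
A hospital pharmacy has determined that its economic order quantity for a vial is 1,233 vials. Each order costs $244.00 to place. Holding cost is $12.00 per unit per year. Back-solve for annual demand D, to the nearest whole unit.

Squaring Q* = √(2DS/H) gives Q*² = 2DS/H.
From Q* = √(2DS/H): D = Q*²H / (2S) = 1,233² × 12 / (2 × 244) = 37384.156.

D ≈ 37,384 vials per year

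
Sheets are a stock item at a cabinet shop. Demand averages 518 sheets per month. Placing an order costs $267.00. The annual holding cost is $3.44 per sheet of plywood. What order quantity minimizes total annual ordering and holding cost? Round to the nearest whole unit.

Q* ≈ 982 sheets

Annual demand D = 518 × 12 = 6,216.
EOQ = √(2DS / H) = √(2 × 6,216 × 267 / 3.44).
= √(3,319,344 / 3.44) = √964,925.5814 ≈ 982.306.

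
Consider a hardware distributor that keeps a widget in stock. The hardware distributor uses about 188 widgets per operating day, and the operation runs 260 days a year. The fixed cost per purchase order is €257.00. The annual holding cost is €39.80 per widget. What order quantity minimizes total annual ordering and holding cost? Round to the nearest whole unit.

Annual demand D = 188 × 260 = 48,880.
EOQ = √(2DS / H) = √(2 × 48,880 × 257 / 39.8).
= √(25,124,320 / 39.8) = √631,264.3216 ≈ 794.521.

Q* ≈ 795 widgets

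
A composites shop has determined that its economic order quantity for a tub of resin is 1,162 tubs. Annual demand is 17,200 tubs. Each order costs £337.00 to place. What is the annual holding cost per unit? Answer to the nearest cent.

The basic EOQ model gives Q* = √(2DS/H); rearrange for the unknown.
From Q* = √(2DS/H): H = 2DS / Q*² = 2 × 17,200 × 337 / 1,162² = 8.5857.

H ≈ £8.59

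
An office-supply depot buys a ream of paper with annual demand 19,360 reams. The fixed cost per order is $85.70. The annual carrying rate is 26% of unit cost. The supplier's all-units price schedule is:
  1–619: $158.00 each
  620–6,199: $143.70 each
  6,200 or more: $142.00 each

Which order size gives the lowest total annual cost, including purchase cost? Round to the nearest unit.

Q* ≈ 620 reams

Holding cost per unit per year at price C is H = 0.26·C.
Evaluate total cost at each tier's feasible EOQ or, if the EOQ is below the tier, at the tier's minimum quantity.
EOQ at $158.00 = 284.2 (feasible in tier 1): TC = 19,360×$158.00 + (19,360/284.2)×85.7 + (284.2/2)×0.26×$158.00 = $3,070,555.44.
EOQ at $143.70 = 298.0 < 620, so use break Q=620: TC = 19,360×$143.70 + (19,360/620.0)×85.7 + (620.0/2)×0.26×$143.70 = $2,796,290.27.
EOQ at $142.00 = 299.8 < 6200, so use break Q=6200: TC = 19,360×$142.00 + (19,360/6200.0)×85.7 + (6200.0/2)×0.26×$142.00 = $2,863,839.61.
Lowest total cost is $2,796,290.27 at Q = 620.0.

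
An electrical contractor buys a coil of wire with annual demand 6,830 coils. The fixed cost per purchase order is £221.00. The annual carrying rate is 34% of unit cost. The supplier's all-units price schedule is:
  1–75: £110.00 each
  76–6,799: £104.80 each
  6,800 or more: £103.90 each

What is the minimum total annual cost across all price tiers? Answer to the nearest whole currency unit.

Holding cost per unit per year at price C is H = 0.34·C.
Candidates are each tier's EOQ (if it falls in that tier) and each price-break quantity.
Tier 1 (£110.00): EOQ = 284.1 exceeds tier's upper bound 75, so this tier is dominated.
EOQ at £104.80 = 291.1 (feasible in tier 2): TC = 6,830×£104.80 + (6,830/291.1)×221 + (291.1/2)×0.34×£104.80 = £726,155.50.
EOQ at £103.90 = 292.3 < 6800, so use break Q=6800: TC = 6,830×£103.90 + (6,830/6800.0)×221 + (6800.0/2)×0.34×£103.90 = £829,967.38.
Lowest total cost among the candidates is at Q = 291.1.

TC* ≈ £726,156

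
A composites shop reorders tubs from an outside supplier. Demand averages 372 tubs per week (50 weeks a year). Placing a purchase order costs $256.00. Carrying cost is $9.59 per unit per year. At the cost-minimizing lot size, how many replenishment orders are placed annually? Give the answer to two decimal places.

N ≈ 18.67 orders per year

Annual demand D = 372 × 50 = 18,600.
EOQ = √(2DS/H) = √(2 × 18,600 × 256 / 9.59) ≈ 996.51.
Orders per year = D / Q* = 18,600 / 996.51 ≈ 18.665.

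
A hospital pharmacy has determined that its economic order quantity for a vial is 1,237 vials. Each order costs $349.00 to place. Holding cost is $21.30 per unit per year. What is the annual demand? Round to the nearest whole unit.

D ≈ 46,694 vials per year

The basic EOQ model gives Q* = √(2DS/H); rearrange for the unknown.
From Q* = √(2DS/H): D = Q*²H / (2S) = 1,237² × 21.3 / (2 × 349) = 46694.269.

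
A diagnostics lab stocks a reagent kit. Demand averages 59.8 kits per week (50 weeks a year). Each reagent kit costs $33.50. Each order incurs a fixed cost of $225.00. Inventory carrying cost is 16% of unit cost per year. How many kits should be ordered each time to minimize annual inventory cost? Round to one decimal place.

Q* ≈ 501.0 kits

Annual demand D = 59.8 × 50 = 2,990.
Holding cost H = 0.16 × $33.50 = $5.3600 per unit per year.
EOQ = √(2DS / H) = √(2 × 2,990 × 225 / 5.36).
= √(1,345,500 / 5.36) = √251,026.1194 ≈ 501.025.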